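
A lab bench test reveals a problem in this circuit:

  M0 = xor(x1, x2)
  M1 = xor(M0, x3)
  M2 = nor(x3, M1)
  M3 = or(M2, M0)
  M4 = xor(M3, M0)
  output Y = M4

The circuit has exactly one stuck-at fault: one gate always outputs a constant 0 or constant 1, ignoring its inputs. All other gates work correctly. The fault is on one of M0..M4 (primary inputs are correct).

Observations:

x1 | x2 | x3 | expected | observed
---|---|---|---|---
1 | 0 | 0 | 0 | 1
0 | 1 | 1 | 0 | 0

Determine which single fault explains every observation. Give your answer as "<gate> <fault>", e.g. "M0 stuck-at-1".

Fault-free values for test 1 (x1=1, x2=0, x3=0): M0=1, M1=1, M2=0, M3=1, M4=0, giving Y=0. Observed 1.
Test 1: faults giving observed 1 are {M0 stuck-at-0, M3 stuck-at-0, M4 stuck-at-1}.
Test 2 (x1=0, x2=1, x3=1): fault-free M0=1, M1=0, M2=0, M3=1, M4=0 → 0; observed 0. Eliminates M3 stuck-at-0, M4 stuck-at-1.
Only M0 stuck-at-0 is consistent with every test.

M0 stuck-at-0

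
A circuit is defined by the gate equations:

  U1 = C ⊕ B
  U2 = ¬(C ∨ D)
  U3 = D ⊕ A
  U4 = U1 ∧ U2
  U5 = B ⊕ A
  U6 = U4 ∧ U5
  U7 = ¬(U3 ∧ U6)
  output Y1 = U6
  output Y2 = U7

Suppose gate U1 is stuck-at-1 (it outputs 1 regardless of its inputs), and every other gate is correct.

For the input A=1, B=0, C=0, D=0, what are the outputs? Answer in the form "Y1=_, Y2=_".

Y1=1, Y2=0

Propagate with U1 forced: U1=1 [stuck-at-1], U2=1, U3=1, U4=1, U5=1, U6=1, U7=0.
So the outputs are Y1=1, Y2=0. (Without the fault they would be Y1=0, Y2=1.)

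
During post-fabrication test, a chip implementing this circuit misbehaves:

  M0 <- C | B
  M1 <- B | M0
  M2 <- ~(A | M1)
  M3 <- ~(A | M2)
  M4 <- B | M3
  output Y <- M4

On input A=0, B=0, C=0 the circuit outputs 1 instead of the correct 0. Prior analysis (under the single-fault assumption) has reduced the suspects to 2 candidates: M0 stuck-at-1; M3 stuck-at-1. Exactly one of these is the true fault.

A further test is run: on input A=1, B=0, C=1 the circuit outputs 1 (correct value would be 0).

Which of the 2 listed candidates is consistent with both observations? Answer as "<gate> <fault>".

Evaluate each candidate on input A=1, B=0, C=1:
  M0 stuck-at-1: M0=1 [stuck-at-1], M1=1, M2=0, M3=0, M4=0 → 0 — eliminated
  M3 stuck-at-1: M0=1, M1=1, M2=0, M3=1 [stuck-at-1], M4=1 → 1 — matches
Only M3 stuck-at-1 reproduces the observed 1.

M3 stuck-at-1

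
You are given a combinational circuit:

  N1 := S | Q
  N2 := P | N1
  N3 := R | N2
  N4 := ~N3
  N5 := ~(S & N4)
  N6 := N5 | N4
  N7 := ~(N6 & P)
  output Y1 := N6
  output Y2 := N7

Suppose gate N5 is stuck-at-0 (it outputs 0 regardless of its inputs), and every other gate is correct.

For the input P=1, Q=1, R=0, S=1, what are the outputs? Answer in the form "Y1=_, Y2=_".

Y1=0, Y2=1

Propagate with N5 forced: N1=1, N2=1, N3=1, N4=0, N5=0 [stuck-at-0], N6=0, N7=1.
So the outputs are Y1=0, Y2=1. (Without the fault they would be Y1=1, Y2=0.)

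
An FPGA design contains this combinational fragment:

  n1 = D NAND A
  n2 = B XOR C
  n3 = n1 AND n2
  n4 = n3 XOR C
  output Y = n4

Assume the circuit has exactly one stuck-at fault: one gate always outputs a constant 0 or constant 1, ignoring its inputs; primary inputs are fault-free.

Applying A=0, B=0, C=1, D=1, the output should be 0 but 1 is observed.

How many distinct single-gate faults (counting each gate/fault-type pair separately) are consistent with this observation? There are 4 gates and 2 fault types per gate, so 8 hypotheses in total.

Fault-free: n1=1, n2=1, n3=1, n4=0 → 0. Observed 1.
  n1 stuck-at-0: output 1 ✓
  n1 stuck-at-1: output 0 ✗
  n2 stuck-at-0: output 1 ✓
  n2 stuck-at-1: output 0 ✗
  n3 stuck-at-0: output 1 ✓
  n3 stuck-at-1: output 0 ✗
  n4 stuck-at-0: output 0 ✗
  n4 stuck-at-1: output 1 ✓
Consistent faults: {n1 stuck-at-0, n2 stuck-at-0, n3 stuck-at-0, n4 stuck-at-1} — 4 in all.

4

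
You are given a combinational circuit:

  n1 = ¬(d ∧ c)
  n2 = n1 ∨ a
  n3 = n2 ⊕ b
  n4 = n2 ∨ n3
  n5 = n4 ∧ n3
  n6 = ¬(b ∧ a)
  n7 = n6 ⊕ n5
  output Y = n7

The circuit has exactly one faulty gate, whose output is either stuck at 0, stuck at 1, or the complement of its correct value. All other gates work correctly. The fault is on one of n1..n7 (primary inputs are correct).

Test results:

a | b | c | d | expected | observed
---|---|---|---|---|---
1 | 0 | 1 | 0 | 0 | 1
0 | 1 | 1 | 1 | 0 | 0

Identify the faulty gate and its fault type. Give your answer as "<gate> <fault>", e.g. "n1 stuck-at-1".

Fault-free values for test 1 (a=1, b=0, c=1, d=0): n1=1, n2=1, n3=1, n4=1, n5=1, n6=1, n7=0, giving Y=0. Observed 1.
Test 1: faults giving observed 1 are {n2 stuck-at-0, n2 inverted output, n3 stuck-at-0, n3 inverted output, n4 stuck-at-0, n4 inverted output, n5 stuck-at-0, n5 inverted output, n6 stuck-at-0, n6 inverted output, n7 stuck-at-1, n7 inverted output}.
Test 2 (a=0, b=1, c=1, d=1): fault-free n1=0, n2=0, n3=1, n4=1, n5=1, n6=1, n7=0 → 0; observed 0. Eliminates n2 inverted output, n3 stuck-at-0, n3 inverted output, n4 stuck-at-0, n4 inverted output, n5 stuck-at-0, n5 inverted output, n6 stuck-at-0, n6 inverted output, n7 stuck-at-1, n7 inverted output.
Only n2 stuck-at-0 is consistent with every test.

n2 stuck-at-0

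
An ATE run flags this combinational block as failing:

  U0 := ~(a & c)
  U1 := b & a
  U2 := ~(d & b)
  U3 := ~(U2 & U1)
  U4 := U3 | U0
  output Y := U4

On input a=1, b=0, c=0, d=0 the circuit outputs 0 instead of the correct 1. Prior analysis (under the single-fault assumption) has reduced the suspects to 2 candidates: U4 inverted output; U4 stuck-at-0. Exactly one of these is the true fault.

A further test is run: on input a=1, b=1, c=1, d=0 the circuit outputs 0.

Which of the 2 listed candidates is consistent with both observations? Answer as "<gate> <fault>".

Evaluate each candidate on input a=1, b=1, c=1, d=0:
  U4 inverted output: U0=0, U1=1, U2=1, U3=0, U4=1 [inverted output] → 1 — eliminated
  U4 stuck-at-0: U0=0, U1=1, U2=1, U3=0, U4=0 [stuck-at-0] → 0 — matches
Only U4 stuck-at-0 reproduces the observed 0.

U4 stuck-at-0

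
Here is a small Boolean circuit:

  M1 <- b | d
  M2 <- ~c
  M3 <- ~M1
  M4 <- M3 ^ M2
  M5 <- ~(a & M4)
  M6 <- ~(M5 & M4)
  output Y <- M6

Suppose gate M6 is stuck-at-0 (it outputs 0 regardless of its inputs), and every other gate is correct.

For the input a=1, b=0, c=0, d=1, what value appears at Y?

0

Propagate with M6 forced: M1=1, M2=1, M3=0, M4=1, M5=0, M6=0 [stuck-at-0].
So Y = 0. (Without the fault it would be 1.)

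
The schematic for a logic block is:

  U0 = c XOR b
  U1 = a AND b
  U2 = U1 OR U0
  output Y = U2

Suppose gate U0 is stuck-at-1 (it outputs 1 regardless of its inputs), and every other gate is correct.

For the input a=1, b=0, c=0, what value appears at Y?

1

Propagate with U0 forced: U0=1 [stuck-at-1], U1=0, U2=1.
So Y = 1. (Without the fault it would be 0.)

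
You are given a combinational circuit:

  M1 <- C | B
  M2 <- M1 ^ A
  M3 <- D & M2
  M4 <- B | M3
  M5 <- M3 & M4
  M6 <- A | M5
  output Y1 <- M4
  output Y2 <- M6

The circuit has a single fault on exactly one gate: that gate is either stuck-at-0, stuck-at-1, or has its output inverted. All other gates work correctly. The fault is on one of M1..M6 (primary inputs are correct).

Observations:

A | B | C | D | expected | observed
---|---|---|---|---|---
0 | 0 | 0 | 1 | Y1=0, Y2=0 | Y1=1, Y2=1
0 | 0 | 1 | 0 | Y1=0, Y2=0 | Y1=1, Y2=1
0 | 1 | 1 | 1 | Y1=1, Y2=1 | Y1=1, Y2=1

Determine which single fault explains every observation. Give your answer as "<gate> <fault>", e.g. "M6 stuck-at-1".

M3 stuck-at-1

Fault-free values for test 1 (A=0, B=0, C=0, D=1): M1=0, M2=0, M3=0, M4=0, M5=0, M6=0, giving Y1=0, Y2=0. Observed Y1=1, Y2=1.
Test 1: faults giving observed Y1=1, Y2=1 are {M1 stuck-at-1, M1 inverted output, M2 stuck-at-1, M2 inverted output, M3 stuck-at-1, M3 inverted output}.
Test 2 (A=0, B=0, C=1, D=0): fault-free M1=1, M2=1, M3=0, M4=0, M5=0, M6=0 → Y1=0, Y2=0; observed Y1=1, Y2=1. Eliminates M1 stuck-at-1, M1 inverted output, M2 stuck-at-1, M2 inverted output.
Test 3 (A=0, B=1, C=1, D=1): fault-free M1=1, M2=1, M3=1, M4=1, M5=1, M6=1 → Y1=1, Y2=1; observed Y1=1, Y2=1. Eliminates M3 inverted output.
Only M3 stuck-at-1 is consistent with every test.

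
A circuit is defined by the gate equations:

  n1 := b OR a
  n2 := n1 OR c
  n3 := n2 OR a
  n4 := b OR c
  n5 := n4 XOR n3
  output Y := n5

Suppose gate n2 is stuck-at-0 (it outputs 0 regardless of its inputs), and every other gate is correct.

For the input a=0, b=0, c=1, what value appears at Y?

1

Propagate with n2 forced: n1=0, n2=0 [stuck-at-0], n3=0, n4=1, n5=1.
So Y = 1. (Without the fault it would be 0.)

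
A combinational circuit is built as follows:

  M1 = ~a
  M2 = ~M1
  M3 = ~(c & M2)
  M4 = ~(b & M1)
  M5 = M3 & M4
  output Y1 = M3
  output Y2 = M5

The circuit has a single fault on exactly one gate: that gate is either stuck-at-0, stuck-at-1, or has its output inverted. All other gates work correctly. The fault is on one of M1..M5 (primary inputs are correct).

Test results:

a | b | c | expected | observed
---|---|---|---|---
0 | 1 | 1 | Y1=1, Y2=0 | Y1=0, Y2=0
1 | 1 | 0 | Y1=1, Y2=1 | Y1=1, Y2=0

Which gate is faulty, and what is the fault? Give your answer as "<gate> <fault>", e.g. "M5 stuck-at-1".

M1 inverted output

Fault-free values for test 1 (a=0, b=1, c=1): M1=1, M2=0, M3=1, M4=0, M5=0, giving Y1=1, Y2=0. Observed Y1=0, Y2=0.
Test 1: faults giving observed Y1=0, Y2=0 are {M1 stuck-at-0, M1 inverted output, M2 stuck-at-1, M2 inverted output, M3 stuck-at-0, M3 inverted output}.
Test 2 (a=1, b=1, c=0): fault-free M1=0, M2=1, M3=1, M4=1, M5=1 → Y1=1, Y2=1; observed Y1=1, Y2=0. Eliminates M1 stuck-at-0, M2 stuck-at-1, M2 inverted output, M3 stuck-at-0, M3 inverted output.
Only M1 inverted output is consistent with every test.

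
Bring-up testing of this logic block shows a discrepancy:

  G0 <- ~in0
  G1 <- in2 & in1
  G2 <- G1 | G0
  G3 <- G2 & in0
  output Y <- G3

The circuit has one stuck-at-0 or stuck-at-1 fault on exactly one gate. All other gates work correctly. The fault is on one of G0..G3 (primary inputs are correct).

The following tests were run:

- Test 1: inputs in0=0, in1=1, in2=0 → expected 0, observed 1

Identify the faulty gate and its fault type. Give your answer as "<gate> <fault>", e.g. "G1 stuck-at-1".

G3 stuck-at-1

Fault-free values for test 1 (in0=0, in1=1, in2=0): G0=1, G1=0, G2=1, G3=0, giving Y=0. Observed 1.
Test 1: faults giving observed 1 are {G3 stuck-at-1}.
Only G3 stuck-at-1 is consistent with every test.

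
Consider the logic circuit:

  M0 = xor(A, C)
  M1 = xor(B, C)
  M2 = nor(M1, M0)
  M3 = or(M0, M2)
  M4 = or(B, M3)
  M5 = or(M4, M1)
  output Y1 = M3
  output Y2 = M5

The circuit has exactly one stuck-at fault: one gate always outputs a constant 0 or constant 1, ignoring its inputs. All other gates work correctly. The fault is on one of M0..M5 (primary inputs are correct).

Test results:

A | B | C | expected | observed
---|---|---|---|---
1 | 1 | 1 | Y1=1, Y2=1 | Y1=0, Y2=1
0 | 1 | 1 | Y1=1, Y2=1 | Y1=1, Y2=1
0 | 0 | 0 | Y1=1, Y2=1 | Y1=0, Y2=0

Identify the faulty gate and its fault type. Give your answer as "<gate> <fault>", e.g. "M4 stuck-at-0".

M2 stuck-at-0

Fault-free values for test 1 (A=1, B=1, C=1): M0=0, M1=0, M2=1, M3=1, M4=1, M5=1, giving Y1=1, Y2=1. Observed Y1=0, Y2=1.
Test 1: faults giving observed Y1=0, Y2=1 are {M1 stuck-at-1, M2 stuck-at-0, M3 stuck-at-0}.
Test 2 (A=0, B=1, C=1): fault-free M0=1, M1=0, M2=0, M3=1, M4=1, M5=1 → Y1=1, Y2=1; observed Y1=1, Y2=1. Eliminates M3 stuck-at-0.
Test 3 (A=0, B=0, C=0): fault-free M0=0, M1=0, M2=1, M3=1, M4=1, M5=1 → Y1=1, Y2=1; observed Y1=0, Y2=0. Eliminates M1 stuck-at-1.
Only M2 stuck-at-0 is consistent with every test.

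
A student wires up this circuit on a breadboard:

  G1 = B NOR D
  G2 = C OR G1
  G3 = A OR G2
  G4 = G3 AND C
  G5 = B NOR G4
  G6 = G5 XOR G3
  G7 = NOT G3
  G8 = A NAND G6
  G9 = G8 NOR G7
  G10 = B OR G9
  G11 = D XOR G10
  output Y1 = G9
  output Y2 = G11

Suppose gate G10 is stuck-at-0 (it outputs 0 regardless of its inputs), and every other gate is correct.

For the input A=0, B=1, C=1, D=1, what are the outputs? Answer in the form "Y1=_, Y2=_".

Propagate with G10 forced: G1=0, G2=1, G3=1, G4=1, G5=0, G6=1, G7=0, G8=1, G9=0, G10=0 [stuck-at-0], G11=1.
So the outputs are Y1=0, Y2=1. (Without the fault they would be Y1=0, Y2=0.)

Y1=0, Y2=1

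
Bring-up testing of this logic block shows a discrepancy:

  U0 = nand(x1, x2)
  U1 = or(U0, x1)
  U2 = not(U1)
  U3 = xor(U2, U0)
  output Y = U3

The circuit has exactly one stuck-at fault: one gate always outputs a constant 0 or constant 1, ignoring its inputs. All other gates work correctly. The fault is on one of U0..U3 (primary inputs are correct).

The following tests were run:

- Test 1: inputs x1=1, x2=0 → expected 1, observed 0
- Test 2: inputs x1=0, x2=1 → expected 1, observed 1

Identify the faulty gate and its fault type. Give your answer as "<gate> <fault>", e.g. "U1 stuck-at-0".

U0 stuck-at-0

Fault-free values for test 1 (x1=1, x2=0): U0=1, U1=1, U2=0, U3=1, giving Y=1. Observed 0.
Test 1: faults giving observed 0 are {U0 stuck-at-0, U1 stuck-at-0, U2 stuck-at-1, U3 stuck-at-0}.
Test 2 (x1=0, x2=1): fault-free U0=1, U1=1, U2=0, U3=1 → 1; observed 1. Eliminates U1 stuck-at-0, U2 stuck-at-1, U3 stuck-at-0.
Only U0 stuck-at-0 is consistent with every test.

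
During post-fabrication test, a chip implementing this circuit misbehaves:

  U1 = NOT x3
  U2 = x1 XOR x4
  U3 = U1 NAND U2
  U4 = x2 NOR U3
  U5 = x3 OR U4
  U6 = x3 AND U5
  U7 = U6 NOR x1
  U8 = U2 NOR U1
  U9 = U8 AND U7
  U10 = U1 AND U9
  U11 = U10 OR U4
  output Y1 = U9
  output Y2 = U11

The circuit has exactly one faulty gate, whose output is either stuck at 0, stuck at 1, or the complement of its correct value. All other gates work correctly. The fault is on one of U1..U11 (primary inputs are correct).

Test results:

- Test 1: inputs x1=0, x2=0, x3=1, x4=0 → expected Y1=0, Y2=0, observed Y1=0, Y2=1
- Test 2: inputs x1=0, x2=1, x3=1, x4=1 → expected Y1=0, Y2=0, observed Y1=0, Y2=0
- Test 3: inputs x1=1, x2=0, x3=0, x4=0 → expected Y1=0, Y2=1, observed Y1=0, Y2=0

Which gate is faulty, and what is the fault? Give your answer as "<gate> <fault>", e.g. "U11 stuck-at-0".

Fault-free values for test 1 (x1=0, x2=0, x3=1, x4=0): U1=0, U2=0, U3=1, U4=0, U5=1, U6=1, U7=0, U8=1, U9=0, U10=0, U11=0, giving Y1=0, Y2=0. Observed Y1=0, Y2=1.
Test 1: faults giving observed Y1=0, Y2=1 are {U3 stuck-at-0, U3 inverted output, U4 stuck-at-1, U4 inverted output, U10 stuck-at-1, U10 inverted output, U11 stuck-at-1, U11 inverted output}.
Test 2 (x1=0, x2=1, x3=1, x4=1): fault-free U1=0, U2=1, U3=1, U4=0, U5=1, U6=1, U7=0, U8=0, U9=0, U10=0, U11=0 → Y1=0, Y2=0; observed Y1=0, Y2=0. Eliminates U4 stuck-at-1, U4 inverted output, U10 stuck-at-1, U10 inverted output, U11 stuck-at-1, U11 inverted output.
Test 3 (x1=1, x2=0, x3=0, x4=0): fault-free U1=1, U2=1, U3=0, U4=1, U5=1, U6=0, U7=0, U8=0, U9=0, U10=0, U11=1 → Y1=0, Y2=1; observed Y1=0, Y2=0. Eliminates U3 stuck-at-0.
Only U3 inverted output is consistent with every test.

U3 inverted output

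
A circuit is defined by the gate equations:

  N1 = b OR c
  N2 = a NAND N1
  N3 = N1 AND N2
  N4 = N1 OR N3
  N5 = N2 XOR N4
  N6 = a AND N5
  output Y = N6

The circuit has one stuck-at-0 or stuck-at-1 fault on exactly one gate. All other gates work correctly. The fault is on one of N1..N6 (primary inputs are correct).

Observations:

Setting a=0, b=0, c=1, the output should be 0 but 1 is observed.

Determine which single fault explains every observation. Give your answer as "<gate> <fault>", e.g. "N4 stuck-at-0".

N6 stuck-at-1

Fault-free values for test 1 (a=0, b=0, c=1): N1=1, N2=1, N3=1, N4=1, N5=0, N6=0, giving Y=0. Observed 1.
Test 1: faults giving observed 1 are {N6 stuck-at-1}.
Only N6 stuck-at-1 is consistent with every test.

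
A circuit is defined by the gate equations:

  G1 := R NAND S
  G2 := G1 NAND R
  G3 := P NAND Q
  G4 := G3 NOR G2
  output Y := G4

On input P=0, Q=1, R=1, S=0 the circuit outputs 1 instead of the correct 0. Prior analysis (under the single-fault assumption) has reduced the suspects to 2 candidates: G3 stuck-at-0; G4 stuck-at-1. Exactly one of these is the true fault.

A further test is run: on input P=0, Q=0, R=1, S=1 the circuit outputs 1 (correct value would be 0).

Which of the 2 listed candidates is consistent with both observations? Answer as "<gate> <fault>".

Evaluate each candidate on input P=0, Q=0, R=1, S=1:
  G3 stuck-at-0: G1=0, G2=1, G3=0 [stuck-at-0], G4=0 → 0 — eliminated
  G4 stuck-at-1: G1=0, G2=1, G3=1, G4=1 [stuck-at-1] → 1 — matches
Only G4 stuck-at-1 reproduces the observed 1.

G4 stuck-at-1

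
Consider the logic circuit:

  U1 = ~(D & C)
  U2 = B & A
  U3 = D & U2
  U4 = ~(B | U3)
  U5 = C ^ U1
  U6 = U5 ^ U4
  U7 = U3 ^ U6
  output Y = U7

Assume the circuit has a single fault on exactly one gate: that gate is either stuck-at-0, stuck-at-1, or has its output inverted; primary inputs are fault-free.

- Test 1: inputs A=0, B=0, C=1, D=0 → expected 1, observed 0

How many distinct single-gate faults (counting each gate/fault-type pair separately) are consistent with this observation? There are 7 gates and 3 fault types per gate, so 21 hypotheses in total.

Fault-free: U1=1, U2=0, U3=0, U4=1, U5=0, U6=1, U7=1 → 1. Observed 0.
  U1: stuck-at-0, inverted output ✓; others ✗
  U2: none of the 3 fault types match ✗
  U3: none of the 3 fault types match ✗
  U4: stuck-at-0, inverted output ✓; others ✗
  U5: stuck-at-1, inverted output ✓; others ✗
  U6: stuck-at-0, inverted output ✓; others ✗
  U7: stuck-at-0, inverted output ✓; others ✗
Consistent faults: {U1 stuck-at-0, U1 inverted output, U4 stuck-at-0, U4 inverted output, U5 stuck-at-1, U5 inverted output, U6 stuck-at-0, U6 inverted output, U7 stuck-at-0, U7 inverted output} — 10 in all.

10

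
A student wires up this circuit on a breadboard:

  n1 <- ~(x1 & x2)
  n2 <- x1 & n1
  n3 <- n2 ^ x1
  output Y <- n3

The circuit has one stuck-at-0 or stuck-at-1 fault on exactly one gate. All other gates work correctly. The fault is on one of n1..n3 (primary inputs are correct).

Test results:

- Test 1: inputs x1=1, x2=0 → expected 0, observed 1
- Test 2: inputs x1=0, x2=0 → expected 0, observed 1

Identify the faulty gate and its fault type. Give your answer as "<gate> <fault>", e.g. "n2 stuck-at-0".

n3 stuck-at-1

Fault-free values for test 1 (x1=1, x2=0): n1=1, n2=1, n3=0, giving Y=0. Observed 1.
Test 1: faults giving observed 1 are {n1 stuck-at-0, n2 stuck-at-0, n3 stuck-at-1}.
Test 2 (x1=0, x2=0): fault-free n1=1, n2=0, n3=0 → 0; observed 1. Eliminates n1 stuck-at-0, n2 stuck-at-0.
Only n3 stuck-at-1 is consistent with every test.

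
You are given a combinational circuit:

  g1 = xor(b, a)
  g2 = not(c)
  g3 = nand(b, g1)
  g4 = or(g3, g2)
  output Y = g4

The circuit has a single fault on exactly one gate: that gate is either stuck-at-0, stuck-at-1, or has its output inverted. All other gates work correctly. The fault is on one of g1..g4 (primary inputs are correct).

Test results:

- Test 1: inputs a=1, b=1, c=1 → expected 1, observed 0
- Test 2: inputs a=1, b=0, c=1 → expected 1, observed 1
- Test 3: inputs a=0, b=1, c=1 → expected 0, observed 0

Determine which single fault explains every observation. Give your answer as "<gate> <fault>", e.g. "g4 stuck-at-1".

g1 stuck-at-1

Fault-free values for test 1 (a=1, b=1, c=1): g1=0, g2=0, g3=1, g4=1, giving Y=1. Observed 0.
Test 1: faults giving observed 0 are {g1 stuck-at-1, g1 inverted output, g3 stuck-at-0, g3 inverted output, g4 stuck-at-0, g4 inverted output}.
Test 2 (a=1, b=0, c=1): fault-free g1=1, g2=0, g3=1, g4=1 → 1; observed 1. Eliminates g3 stuck-at-0, g3 inverted output, g4 stuck-at-0, g4 inverted output.
Test 3 (a=0, b=1, c=1): fault-free g1=1, g2=0, g3=0, g4=0 → 0; observed 0. Eliminates g1 inverted output.
Only g1 stuck-at-1 is consistent with every test.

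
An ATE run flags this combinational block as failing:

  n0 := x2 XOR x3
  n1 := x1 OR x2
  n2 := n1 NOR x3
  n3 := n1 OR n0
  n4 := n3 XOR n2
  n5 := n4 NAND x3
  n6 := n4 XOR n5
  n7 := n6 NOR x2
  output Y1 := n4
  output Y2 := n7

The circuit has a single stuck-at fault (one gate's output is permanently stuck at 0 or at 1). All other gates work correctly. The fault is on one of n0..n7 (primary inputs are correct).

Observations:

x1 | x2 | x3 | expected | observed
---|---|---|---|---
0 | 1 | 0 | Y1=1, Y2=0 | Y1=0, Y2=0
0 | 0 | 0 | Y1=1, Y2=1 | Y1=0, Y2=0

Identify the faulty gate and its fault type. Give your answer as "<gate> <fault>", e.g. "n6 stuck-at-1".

n4 stuck-at-0

Fault-free values for test 1 (x1=0, x2=1, x3=0): n0=1, n1=1, n2=0, n3=1, n4=1, n5=1, n6=0, n7=0, giving Y1=1, Y2=0. Observed Y1=0, Y2=0.
Test 1: faults giving observed Y1=0, Y2=0 are {n1 stuck-at-0, n2 stuck-at-1, n3 stuck-at-0, n4 stuck-at-0}.
Test 2 (x1=0, x2=0, x3=0): fault-free n0=0, n1=0, n2=1, n3=0, n4=1, n5=1, n6=0, n7=1 → Y1=1, Y2=1; observed Y1=0, Y2=0. Eliminates n1 stuck-at-0, n2 stuck-at-1, n3 stuck-at-0.
Only n4 stuck-at-0 is consistent with every test.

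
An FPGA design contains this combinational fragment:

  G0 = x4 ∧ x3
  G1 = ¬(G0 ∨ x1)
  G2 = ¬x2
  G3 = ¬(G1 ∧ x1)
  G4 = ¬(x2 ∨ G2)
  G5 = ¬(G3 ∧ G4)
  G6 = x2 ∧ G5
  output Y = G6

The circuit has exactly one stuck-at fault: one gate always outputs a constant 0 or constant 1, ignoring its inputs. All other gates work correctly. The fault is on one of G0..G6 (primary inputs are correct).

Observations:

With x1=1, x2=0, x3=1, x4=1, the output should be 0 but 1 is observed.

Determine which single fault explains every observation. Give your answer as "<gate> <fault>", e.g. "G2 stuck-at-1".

Fault-free values for test 1 (x1=1, x2=0, x3=1, x4=1): G0=1, G1=0, G2=1, G3=1, G4=0, G5=1, G6=0, giving Y=0. Observed 1.
Test 1: faults giving observed 1 are {G6 stuck-at-1}.
Only G6 stuck-at-1 is consistent with every test.

G6 stuck-at-1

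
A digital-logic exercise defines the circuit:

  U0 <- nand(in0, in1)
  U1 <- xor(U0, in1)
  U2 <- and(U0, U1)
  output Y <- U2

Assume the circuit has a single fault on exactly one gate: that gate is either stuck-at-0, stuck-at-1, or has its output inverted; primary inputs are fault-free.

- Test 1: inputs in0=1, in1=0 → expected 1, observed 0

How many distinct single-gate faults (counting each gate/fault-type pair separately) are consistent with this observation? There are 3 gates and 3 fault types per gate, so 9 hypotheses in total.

Fault-free: U0=1, U1=1, U2=1 → 1. Observed 0.
  U0 stuck-at-0: output 0 ✓
  U0 stuck-at-1: output 1 ✗
  U0 inverted output: output 0 ✓
  U1 stuck-at-0: output 0 ✓
  U1 stuck-at-1: output 1 ✗
  U1 inverted output: output 0 ✓
  U2 stuck-at-0: output 0 ✓
  U2 stuck-at-1: output 1 ✗
  U2 inverted output: output 0 ✓
Consistent faults: {U0 stuck-at-0, U0 inverted output, U1 stuck-at-0, U1 inverted output, U2 stuck-at-0, U2 inverted output} — 6 in all.

6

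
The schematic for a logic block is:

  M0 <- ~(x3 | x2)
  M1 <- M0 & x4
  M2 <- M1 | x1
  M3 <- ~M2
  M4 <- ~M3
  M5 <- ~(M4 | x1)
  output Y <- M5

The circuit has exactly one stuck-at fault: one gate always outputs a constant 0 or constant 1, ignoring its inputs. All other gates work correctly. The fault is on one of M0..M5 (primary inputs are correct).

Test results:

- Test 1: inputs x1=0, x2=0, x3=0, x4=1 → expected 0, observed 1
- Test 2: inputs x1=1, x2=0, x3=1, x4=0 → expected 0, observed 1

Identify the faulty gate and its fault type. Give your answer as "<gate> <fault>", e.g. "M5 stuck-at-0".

M5 stuck-at-1

Fault-free values for test 1 (x1=0, x2=0, x3=0, x4=1): M0=1, M1=1, M2=1, M3=0, M4=1, M5=0, giving Y=0. Observed 1.
Test 1: faults giving observed 1 are {M0 stuck-at-0, M1 stuck-at-0, M2 stuck-at-0, M3 stuck-at-1, M4 stuck-at-0, M5 stuck-at-1}.
Test 2 (x1=1, x2=0, x3=1, x4=0): fault-free M0=0, M1=0, M2=1, M3=0, M4=1, M5=0 → 0; observed 1. Eliminates M0 stuck-at-0, M1 stuck-at-0, M2 stuck-at-0, M3 stuck-at-1, M4 stuck-at-0.
Only M5 stuck-at-1 is consistent with every test.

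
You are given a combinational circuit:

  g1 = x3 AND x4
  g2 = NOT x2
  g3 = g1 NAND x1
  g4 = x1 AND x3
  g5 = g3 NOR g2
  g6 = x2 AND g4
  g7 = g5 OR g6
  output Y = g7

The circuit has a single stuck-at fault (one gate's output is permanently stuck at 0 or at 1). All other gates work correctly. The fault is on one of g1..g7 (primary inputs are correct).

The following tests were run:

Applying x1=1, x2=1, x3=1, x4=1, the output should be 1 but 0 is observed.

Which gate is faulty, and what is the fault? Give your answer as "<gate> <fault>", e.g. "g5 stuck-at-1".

g7 stuck-at-0

Fault-free values for test 1 (x1=1, x2=1, x3=1, x4=1): g1=1, g2=0, g3=0, g4=1, g5=1, g6=1, g7=1, giving Y=1. Observed 0.
Test 1: faults giving observed 0 are {g7 stuck-at-0}.
Only g7 stuck-at-0 is consistent with every test.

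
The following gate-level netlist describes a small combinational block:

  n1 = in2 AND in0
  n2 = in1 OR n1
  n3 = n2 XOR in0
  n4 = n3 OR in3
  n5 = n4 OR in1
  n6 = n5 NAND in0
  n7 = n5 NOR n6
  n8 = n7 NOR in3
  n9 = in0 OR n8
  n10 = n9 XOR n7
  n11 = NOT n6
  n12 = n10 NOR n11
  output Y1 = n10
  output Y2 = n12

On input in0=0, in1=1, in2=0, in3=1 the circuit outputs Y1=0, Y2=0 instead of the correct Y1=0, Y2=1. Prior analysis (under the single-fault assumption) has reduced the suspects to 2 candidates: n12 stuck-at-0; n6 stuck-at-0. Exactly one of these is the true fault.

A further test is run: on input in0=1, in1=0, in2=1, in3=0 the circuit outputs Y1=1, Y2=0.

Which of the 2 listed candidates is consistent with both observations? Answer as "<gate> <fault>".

Evaluate each candidate on input in0=1, in1=0, in2=1, in3=0:
  n12 stuck-at-0: n1=1, n2=1, n3=0, n4=0, n5=0, n6=1, n7=0, n8=1, n9=1, n10=1, n11=0, n12=0 [stuck-at-0] → Y1=1, Y2=0 — matches
  n6 stuck-at-0: n1=1, n2=1, n3=0, n4=0, n5=0, n6=0 [stuck-at-0], n7=1, n8=0, n9=1, n10=0, n11=1, n12=0 → Y1=0, Y2=0 — eliminated
Only n12 stuck-at-0 reproduces the observed Y1=1, Y2=0.

n12 stuck-at-0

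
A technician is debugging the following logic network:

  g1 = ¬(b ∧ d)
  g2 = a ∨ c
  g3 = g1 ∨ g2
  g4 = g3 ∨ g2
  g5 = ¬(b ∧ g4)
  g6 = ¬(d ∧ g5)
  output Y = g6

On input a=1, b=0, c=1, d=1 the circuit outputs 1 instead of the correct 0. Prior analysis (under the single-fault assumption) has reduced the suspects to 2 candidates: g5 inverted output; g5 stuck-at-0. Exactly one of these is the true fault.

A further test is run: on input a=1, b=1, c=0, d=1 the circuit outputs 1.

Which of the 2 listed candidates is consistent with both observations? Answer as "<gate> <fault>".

Evaluate each candidate on input a=1, b=1, c=0, d=1:
  g5 inverted output: g1=0, g2=1, g3=1, g4=1, g5=1 [inverted output], g6=0 → 0 — eliminated
  g5 stuck-at-0: g1=0, g2=1, g3=1, g4=1, g5=0 [stuck-at-0], g6=1 → 1 — matches
Only g5 stuck-at-0 reproduces the observed 1.

g5 stuck-at-0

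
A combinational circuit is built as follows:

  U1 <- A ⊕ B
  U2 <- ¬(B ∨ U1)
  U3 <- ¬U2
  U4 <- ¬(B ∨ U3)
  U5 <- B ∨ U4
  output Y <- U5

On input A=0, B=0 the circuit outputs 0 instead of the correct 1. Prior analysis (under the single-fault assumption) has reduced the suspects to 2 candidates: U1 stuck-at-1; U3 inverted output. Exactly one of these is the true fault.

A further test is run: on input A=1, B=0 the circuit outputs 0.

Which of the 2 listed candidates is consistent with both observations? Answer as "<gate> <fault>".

U1 stuck-at-1

Evaluate each candidate on input A=1, B=0:
  U1 stuck-at-1: U1=1 [stuck-at-1], U2=0, U3=1, U4=0, U5=0 → 0 — matches
  U3 inverted output: U1=1, U2=0, U3=0 [inverted output], U4=1, U5=1 → 1 — eliminated
Only U1 stuck-at-1 reproduces the observed 0.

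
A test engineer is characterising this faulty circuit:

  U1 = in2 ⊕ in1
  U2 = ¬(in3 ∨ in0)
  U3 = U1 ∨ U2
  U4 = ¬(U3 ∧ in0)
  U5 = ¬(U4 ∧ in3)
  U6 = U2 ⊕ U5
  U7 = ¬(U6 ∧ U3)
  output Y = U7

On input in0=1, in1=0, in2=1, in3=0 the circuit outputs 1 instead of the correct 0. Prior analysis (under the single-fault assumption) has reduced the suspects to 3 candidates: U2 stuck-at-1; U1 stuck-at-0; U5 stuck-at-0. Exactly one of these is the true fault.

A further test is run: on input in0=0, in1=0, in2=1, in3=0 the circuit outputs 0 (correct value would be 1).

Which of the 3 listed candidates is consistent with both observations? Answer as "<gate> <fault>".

U5 stuck-at-0

Evaluate each candidate on input in0=0, in1=0, in2=1, in3=0:
  U2 stuck-at-1: U1=1, U2=1 [stuck-at-1], U3=1, U4=1, U5=1, U6=0, U7=1 → 1 — eliminated
  U1 stuck-at-0: U1=0 [stuck-at-0], U2=1, U3=1, U4=1, U5=1, U6=0, U7=1 → 1 — eliminated
  U5 stuck-at-0: U1=1, U2=1, U3=1, U4=1, U5=0 [stuck-at-0], U6=1, U7=0 → 0 — matches
Only U5 stuck-at-0 reproduces the observed 0.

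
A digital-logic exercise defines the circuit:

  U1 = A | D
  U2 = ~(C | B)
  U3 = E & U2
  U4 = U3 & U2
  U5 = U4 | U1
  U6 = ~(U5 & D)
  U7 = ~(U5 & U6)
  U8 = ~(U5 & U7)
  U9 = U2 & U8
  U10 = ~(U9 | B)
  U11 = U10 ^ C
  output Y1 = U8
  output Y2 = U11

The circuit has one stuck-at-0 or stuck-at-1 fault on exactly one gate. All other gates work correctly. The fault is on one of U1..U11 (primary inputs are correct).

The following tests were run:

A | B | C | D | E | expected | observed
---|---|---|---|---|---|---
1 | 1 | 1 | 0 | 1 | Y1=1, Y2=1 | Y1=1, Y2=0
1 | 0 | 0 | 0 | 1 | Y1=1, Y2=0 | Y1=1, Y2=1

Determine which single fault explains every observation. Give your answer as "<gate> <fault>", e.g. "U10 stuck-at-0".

Fault-free values for test 1 (A=1, B=1, C=1, D=0, E=1): U1=1, U2=0, U3=0, U4=0, U5=1, U6=1, U7=0, U8=1, U9=0, U10=0, U11=1, giving Y1=1, Y2=1. Observed Y1=1, Y2=0.
Test 1: faults giving observed Y1=1, Y2=0 are {U10 stuck-at-1, U11 stuck-at-0}.
Test 2 (A=1, B=0, C=0, D=0, E=1): fault-free U1=1, U2=1, U3=1, U4=1, U5=1, U6=1, U7=0, U8=1, U9=1, U10=0, U11=0 → Y1=1, Y2=0; observed Y1=1, Y2=1. Eliminates U11 stuck-at-0.
Only U10 stuck-at-1 is consistent with every test.

U10 stuck-at-1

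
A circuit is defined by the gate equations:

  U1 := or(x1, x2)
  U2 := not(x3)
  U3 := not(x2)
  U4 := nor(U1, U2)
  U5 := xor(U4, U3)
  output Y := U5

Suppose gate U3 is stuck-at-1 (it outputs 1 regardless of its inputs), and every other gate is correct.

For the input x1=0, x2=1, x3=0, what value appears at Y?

1

Propagate with U3 forced: U1=1, U2=1, U3=1 [stuck-at-1], U4=0, U5=1.
So Y = 1. (Without the fault it would be 0.)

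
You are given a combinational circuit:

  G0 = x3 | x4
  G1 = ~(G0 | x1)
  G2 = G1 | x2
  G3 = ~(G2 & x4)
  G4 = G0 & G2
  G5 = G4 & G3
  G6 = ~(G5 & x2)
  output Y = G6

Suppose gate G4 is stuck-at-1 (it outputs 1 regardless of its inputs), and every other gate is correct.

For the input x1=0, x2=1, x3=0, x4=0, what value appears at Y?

0

Propagate with G4 forced: G0=0, G1=1, G2=1, G3=1, G4=1 [stuck-at-1], G5=1, G6=0.
So Y = 0. (Without the fault it would be 1.)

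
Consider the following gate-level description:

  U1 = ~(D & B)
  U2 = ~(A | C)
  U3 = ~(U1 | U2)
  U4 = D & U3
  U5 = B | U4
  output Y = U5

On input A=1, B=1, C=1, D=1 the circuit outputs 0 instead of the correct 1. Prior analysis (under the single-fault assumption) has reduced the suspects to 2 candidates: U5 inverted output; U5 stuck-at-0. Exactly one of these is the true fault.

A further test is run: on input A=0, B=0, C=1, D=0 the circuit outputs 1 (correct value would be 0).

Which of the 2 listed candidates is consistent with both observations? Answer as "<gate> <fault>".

Evaluate each candidate on input A=0, B=0, C=1, D=0:
  U5 inverted output: U1=1, U2=0, U3=0, U4=0, U5=1 [inverted output] → 1 — matches
  U5 stuck-at-0: U1=1, U2=0, U3=0, U4=0, U5=0 [stuck-at-0] → 0 — eliminated
Only U5 inverted output reproduces the observed 1.

U5 inverted output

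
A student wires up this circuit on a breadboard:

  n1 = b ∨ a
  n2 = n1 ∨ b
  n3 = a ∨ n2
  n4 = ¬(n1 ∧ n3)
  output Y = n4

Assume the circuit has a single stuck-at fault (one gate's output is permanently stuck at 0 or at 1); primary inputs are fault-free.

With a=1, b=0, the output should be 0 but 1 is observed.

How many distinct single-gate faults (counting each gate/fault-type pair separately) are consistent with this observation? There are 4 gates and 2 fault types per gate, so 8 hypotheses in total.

3

Fault-free: n1=1, n2=1, n3=1, n4=0 → 0. Observed 1.
  n1 stuck-at-0: output 1 ✓
  n1 stuck-at-1: output 0 ✗
  n2 stuck-at-0: output 0 ✗
  n2 stuck-at-1: output 0 ✗
  n3 stuck-at-0: output 1 ✓
  n3 stuck-at-1: output 0 ✗
  n4 stuck-at-0: output 0 ✗
  n4 stuck-at-1: output 1 ✓
Consistent faults: {n1 stuck-at-0, n3 stuck-at-0, n4 stuck-at-1} — 3 in all.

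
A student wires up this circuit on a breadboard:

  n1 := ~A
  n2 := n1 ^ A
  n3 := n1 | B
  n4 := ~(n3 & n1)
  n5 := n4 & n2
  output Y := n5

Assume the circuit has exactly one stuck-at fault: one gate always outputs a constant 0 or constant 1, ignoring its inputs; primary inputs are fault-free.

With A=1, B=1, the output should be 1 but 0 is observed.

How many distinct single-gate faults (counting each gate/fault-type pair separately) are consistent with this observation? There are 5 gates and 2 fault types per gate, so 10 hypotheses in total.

4

Fault-free: n1=0, n2=1, n3=1, n4=1, n5=1 → 1. Observed 0.
  n1 stuck-at-0: output 1 ✗
  n1 stuck-at-1: output 0 ✓
  n2 stuck-at-0: output 0 ✓
  n2 stuck-at-1: output 1 ✗
  n3 stuck-at-0: output 1 ✗
  n3 stuck-at-1: output 1 ✗
  n4 stuck-at-0: output 0 ✓
  n4 stuck-at-1: output 1 ✗
  n5 stuck-at-0: output 0 ✓
  n5 stuck-at-1: output 1 ✗
Consistent faults: {n1 stuck-at-1, n2 stuck-at-0, n4 stuck-at-0, n5 stuck-at-0} — 4 in all.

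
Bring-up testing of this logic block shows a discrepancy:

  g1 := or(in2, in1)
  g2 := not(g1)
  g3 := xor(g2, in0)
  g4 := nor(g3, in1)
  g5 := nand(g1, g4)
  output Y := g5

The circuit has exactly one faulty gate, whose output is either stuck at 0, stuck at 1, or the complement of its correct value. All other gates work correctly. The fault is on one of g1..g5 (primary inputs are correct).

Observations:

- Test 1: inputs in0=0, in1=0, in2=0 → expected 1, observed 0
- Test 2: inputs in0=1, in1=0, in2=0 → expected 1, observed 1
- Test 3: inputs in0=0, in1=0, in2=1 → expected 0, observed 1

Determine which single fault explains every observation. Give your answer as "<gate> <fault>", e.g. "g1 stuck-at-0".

g1 inverted output

Fault-free values for test 1 (in0=0, in1=0, in2=0): g1=0, g2=1, g3=1, g4=0, g5=1, giving Y=1. Observed 0.
Test 1: faults giving observed 0 are {g1 stuck-at-1, g1 inverted output, g5 stuck-at-0, g5 inverted output}.
Test 2 (in0=1, in1=0, in2=0): fault-free g1=0, g2=1, g3=0, g4=1, g5=1 → 1; observed 1. Eliminates g5 stuck-at-0, g5 inverted output.
Test 3 (in0=0, in1=0, in2=1): fault-free g1=1, g2=0, g3=0, g4=1, g5=0 → 0; observed 1. Eliminates g1 stuck-at-1.
Only g1 inverted output is consistent with every test.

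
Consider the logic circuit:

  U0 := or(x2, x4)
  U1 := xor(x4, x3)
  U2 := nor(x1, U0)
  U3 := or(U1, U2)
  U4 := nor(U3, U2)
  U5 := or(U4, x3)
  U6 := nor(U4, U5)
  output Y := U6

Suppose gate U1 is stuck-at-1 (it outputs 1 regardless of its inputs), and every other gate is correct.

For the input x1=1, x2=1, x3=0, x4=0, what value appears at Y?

1

Propagate with U1 forced: U0=1, U1=1 [stuck-at-1], U2=0, U3=1, U4=0, U5=0, U6=1.
So Y = 1. (Without the fault it would be 0.)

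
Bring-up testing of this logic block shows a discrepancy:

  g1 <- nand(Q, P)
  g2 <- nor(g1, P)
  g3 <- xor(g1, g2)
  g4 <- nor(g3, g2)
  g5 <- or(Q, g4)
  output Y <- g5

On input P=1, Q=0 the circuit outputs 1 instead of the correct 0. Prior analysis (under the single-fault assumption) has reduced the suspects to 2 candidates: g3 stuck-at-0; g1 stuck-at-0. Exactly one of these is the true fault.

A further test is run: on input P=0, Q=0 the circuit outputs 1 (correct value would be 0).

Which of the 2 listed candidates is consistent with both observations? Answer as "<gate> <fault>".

g3 stuck-at-0

Evaluate each candidate on input P=0, Q=0:
  g3 stuck-at-0: g1=1, g2=0, g3=0 [stuck-at-0], g4=1, g5=1 → 1 — matches
  g1 stuck-at-0: g1=0 [stuck-at-0], g2=1, g3=1, g4=0, g5=0 → 0 — eliminated
Only g3 stuck-at-0 reproduces the observed 1.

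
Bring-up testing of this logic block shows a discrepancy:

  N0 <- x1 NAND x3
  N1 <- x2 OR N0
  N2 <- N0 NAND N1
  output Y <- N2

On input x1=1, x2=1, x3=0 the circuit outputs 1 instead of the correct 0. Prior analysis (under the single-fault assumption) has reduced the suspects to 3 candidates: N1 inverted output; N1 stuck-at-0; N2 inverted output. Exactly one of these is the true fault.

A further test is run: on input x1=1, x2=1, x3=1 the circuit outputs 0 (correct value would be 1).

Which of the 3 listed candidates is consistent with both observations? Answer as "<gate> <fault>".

Evaluate each candidate on input x1=1, x2=1, x3=1:
  N1 inverted output: N0=0, N1=0 [inverted output], N2=1 → 1 — eliminated
  N1 stuck-at-0: N0=0, N1=0 [stuck-at-0], N2=1 → 1 — eliminated
  N2 inverted output: N0=0, N1=1, N2=0 [inverted output] → 0 — matches
Only N2 inverted output reproduces the observed 0.

N2 inverted output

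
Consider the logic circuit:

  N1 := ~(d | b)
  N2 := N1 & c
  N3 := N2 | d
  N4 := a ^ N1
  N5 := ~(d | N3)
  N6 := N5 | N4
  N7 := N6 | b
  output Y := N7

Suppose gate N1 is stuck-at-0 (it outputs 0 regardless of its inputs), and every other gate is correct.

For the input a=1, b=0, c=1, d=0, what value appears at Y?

Propagate with N1 forced: N1=0 [stuck-at-0], N2=0, N3=0, N4=1, N5=1, N6=1, N7=1.
So Y = 1. (Without the fault it would be 0.)

1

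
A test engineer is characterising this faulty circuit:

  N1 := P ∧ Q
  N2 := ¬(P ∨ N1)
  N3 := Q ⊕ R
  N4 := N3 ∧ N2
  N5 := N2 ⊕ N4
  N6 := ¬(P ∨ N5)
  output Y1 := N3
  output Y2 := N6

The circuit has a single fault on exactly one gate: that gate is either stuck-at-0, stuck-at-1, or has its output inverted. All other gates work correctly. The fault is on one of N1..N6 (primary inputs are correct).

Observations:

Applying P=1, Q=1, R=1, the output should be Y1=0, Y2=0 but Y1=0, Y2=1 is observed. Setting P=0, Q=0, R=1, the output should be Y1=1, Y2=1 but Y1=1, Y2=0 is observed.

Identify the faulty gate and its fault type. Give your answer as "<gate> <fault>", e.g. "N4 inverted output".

N6 inverted output

Fault-free values for test 1 (P=1, Q=1, R=1): N1=1, N2=0, N3=0, N4=0, N5=0, N6=0, giving Y1=0, Y2=0. Observed Y1=0, Y2=1.
Test 1: faults giving observed Y1=0, Y2=1 are {N6 stuck-at-1, N6 inverted output}.
Test 2 (P=0, Q=0, R=1): fault-free N1=0, N2=1, N3=1, N4=1, N5=0, N6=1 → Y1=1, Y2=1; observed Y1=1, Y2=0. Eliminates N6 stuck-at-1.
Only N6 inverted output is consistent with every test.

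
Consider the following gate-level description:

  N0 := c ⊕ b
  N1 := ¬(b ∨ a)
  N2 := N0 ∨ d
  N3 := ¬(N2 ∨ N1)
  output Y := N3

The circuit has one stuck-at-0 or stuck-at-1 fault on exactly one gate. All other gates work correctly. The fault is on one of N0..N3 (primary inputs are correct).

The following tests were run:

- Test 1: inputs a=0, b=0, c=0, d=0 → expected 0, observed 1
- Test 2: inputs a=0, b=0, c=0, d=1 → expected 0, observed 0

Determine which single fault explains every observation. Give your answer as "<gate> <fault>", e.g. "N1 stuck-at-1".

Fault-free values for test 1 (a=0, b=0, c=0, d=0): N0=0, N1=1, N2=0, N3=0, giving Y=0. Observed 1.
Test 1: faults giving observed 1 are {N1 stuck-at-0, N3 stuck-at-1}.
Test 2 (a=0, b=0, c=0, d=1): fault-free N0=0, N1=1, N2=1, N3=0 → 0; observed 0. Eliminates N3 stuck-at-1.
Only N1 stuck-at-0 is consistent with every test.

N1 stuck-at-0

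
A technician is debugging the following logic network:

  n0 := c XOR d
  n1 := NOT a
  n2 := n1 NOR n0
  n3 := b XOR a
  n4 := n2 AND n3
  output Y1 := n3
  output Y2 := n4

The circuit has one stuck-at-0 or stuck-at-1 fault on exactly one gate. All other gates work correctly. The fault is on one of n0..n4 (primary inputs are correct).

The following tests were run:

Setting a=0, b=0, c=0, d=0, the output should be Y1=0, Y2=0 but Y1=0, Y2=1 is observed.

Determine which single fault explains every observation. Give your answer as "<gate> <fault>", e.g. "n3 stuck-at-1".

Fault-free values for test 1 (a=0, b=0, c=0, d=0): n0=0, n1=1, n2=0, n3=0, n4=0, giving Y1=0, Y2=0. Observed Y1=0, Y2=1.
Test 1: faults giving observed Y1=0, Y2=1 are {n4 stuck-at-1}.
Only n4 stuck-at-1 is consistent with every test.

n4 stuck-at-1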